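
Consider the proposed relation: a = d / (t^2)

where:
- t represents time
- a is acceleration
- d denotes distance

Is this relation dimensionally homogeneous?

Yes

t (time) has dimensions [T].
a (acceleration) has dimensions [L T^-2].
d (distance) has dimensions [L].

Left side: [L T^-2]
Right side: [L T^-2]

Both sides have the same dimensions, so the equation is dimensionally consistent.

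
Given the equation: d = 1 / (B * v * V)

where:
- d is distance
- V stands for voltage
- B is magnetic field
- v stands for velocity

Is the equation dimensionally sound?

No

d (distance) has dimensions [L].
V (voltage) has dimensions [I^-1 L^2 M T^-3].
B (magnetic field) has dimensions [I^-1 M T^-2].
v (velocity) has dimensions [L T^-1].

Left side: [L]
Right side: [I^2 L^-3 M^-2 T^6]

The two sides have different dimensions, so the equation is NOT dimensionally consistent.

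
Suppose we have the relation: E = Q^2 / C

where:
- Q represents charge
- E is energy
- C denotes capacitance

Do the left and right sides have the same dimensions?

Yes

Q (charge) has dimensions [I T].
E (energy) has dimensions [L^2 M T^-2].
C (capacitance) has dimensions [I^2 L^-2 M^-1 T^4].

Left side: [L^2 M T^-2]
Right side: [L^2 M T^-2]

Both sides have the same dimensions, so the equation is dimensionally consistent.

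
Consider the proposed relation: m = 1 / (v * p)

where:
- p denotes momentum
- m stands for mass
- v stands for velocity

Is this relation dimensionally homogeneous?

No

p (momentum) has dimensions [L M T^-1].
m (mass) has dimensions [M].
v (velocity) has dimensions [L T^-1].

Left side: [M]
Right side: [L^-2 M^-1 T^2]

The two sides have different dimensions, so the equation is NOT dimensionally consistent.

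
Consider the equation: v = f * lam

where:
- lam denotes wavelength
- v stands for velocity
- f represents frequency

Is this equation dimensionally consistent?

Yes

lam (wavelength) has dimensions [L].
v (velocity) has dimensions [L T^-1].
f (frequency) has dimensions [T^-1].

Left side: [L T^-1]
Right side: [L T^-1]

Both sides have the same dimensions, so the equation is dimensionally consistent.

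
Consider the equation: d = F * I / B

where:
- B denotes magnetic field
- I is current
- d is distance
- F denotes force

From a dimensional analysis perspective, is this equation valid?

No

B (magnetic field) has dimensions [I^-1 M T^-2].
I (current) has dimensions [I].
d (distance) has dimensions [L].
F (force) has dimensions [L M T^-2].

Left side: [L]
Right side: [I^2 L]

The two sides have different dimensions, so the equation is NOT dimensionally consistent.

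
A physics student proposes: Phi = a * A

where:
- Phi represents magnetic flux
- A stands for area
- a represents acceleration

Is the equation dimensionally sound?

No

Phi (magnetic flux) has dimensions [I^-1 L^2 M T^-2].
A (area) has dimensions [L^2].
a (acceleration) has dimensions [L T^-2].

Left side: [I^-1 L^2 M T^-2]
Right side: [L^3 T^-2]

The two sides have different dimensions, so the equation is NOT dimensionally consistent.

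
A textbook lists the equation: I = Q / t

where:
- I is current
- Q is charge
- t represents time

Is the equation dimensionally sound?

Yes

I (current) has dimensions [I].
Q (charge) has dimensions [I T].
t (time) has dimensions [T].

Left side: [I]
Right side: [I]

Both sides have the same dimensions, so the equation is dimensionally consistent.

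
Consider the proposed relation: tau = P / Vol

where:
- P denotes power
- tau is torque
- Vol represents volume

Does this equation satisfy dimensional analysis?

No

P (power) has dimensions [L^2 M T^-3].
tau (torque) has dimensions [L^2 M T^-2].
Vol (volume) has dimensions [L^3].

Left side: [L^2 M T^-2]
Right side: [L^-1 M T^-3]

The two sides have different dimensions, so the equation is NOT dimensionally consistent.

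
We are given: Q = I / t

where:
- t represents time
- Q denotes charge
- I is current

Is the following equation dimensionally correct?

No

t (time) has dimensions [T].
Q (charge) has dimensions [I T].
I (current) has dimensions [I].

Left side: [I T]
Right side: [I T^-1]

The two sides have different dimensions, so the equation is NOT dimensionally consistent.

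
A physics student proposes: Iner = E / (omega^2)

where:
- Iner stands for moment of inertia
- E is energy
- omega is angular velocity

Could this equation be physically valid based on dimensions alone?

Yes

Iner (moment of inertia) has dimensions [L^2 M].
E (energy) has dimensions [L^2 M T^-2].
omega (angular velocity) has dimensions [T^-1].

Left side: [L^2 M]
Right side: [L^2 M]

Both sides have the same dimensions, so the equation is dimensionally consistent.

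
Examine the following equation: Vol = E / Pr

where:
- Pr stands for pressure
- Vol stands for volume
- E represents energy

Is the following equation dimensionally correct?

Yes

Pr (pressure) has dimensions [L^-1 M T^-2].
Vol (volume) has dimensions [L^3].
E (energy) has dimensions [L^2 M T^-2].

Left side: [L^3]
Right side: [L^3]

Both sides have the same dimensions, so the equation is dimensionally consistent.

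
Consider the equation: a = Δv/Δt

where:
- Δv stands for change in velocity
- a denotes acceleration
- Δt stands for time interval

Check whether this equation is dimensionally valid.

Yes

Δv (change in velocity) has dimensions [L T^-1].
a (acceleration) has dimensions [L T^-2].
Δt (time interval) has dimensions [T].

Left side: [L T^-2]
Right side: [L T^-2]

Both sides have the same dimensions, so the equation is dimensionally consistent.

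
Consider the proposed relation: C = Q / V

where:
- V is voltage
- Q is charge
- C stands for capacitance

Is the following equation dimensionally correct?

Yes

V (voltage) has dimensions [I^-1 L^2 M T^-3].
Q (charge) has dimensions [I T].
C (capacitance) has dimensions [I^2 L^-2 M^-1 T^4].

Left side: [I^2 L^-2 M^-1 T^4]
Right side: [I^2 L^-2 M^-1 T^4]

Both sides have the same dimensions, so the equation is dimensionally consistent.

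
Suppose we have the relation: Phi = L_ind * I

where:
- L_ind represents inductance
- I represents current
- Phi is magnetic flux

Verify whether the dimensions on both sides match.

Yes

L_ind (inductance) has dimensions [I^-2 L^2 M T^-2].
I (current) has dimensions [I].
Phi (magnetic flux) has dimensions [I^-1 L^2 M T^-2].

Left side: [I^-1 L^2 M T^-2]
Right side: [I^-1 L^2 M T^-2]

Both sides have the same dimensions, so the equation is dimensionally consistent.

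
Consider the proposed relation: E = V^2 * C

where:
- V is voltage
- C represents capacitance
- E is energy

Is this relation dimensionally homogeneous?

Yes

V (voltage) has dimensions [I^-1 L^2 M T^-3].
C (capacitance) has dimensions [I^2 L^-2 M^-1 T^4].
E (energy) has dimensions [L^2 M T^-2].

Left side: [L^2 M T^-2]
Right side: [L^2 M T^-2]

Both sides have the same dimensions, so the equation is dimensionally consistent.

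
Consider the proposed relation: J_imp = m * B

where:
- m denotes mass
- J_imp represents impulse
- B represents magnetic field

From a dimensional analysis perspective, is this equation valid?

No

m (mass) has dimensions [M].
J_imp (impulse) has dimensions [L M T^-1].
B (magnetic field) has dimensions [I^-1 M T^-2].

Left side: [L M T^-1]
Right side: [I^-1 M^2 T^-2]

The two sides have different dimensions, so the equation is NOT dimensionally consistent.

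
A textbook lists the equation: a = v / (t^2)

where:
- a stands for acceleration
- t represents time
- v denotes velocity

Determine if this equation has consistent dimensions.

No

a (acceleration) has dimensions [L T^-2].
t (time) has dimensions [T].
v (velocity) has dimensions [L T^-1].

Left side: [L T^-2]
Right side: [L T^-3]

The two sides have different dimensions, so the equation is NOT dimensionally consistent.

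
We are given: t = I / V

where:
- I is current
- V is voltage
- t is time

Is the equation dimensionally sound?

No

I (current) has dimensions [I].
V (voltage) has dimensions [I^-1 L^2 M T^-3].
t (time) has dimensions [T].

Left side: [T]
Right side: [I^2 L^-2 M^-1 T^3]

The two sides have different dimensions, so the equation is NOT dimensionally consistent.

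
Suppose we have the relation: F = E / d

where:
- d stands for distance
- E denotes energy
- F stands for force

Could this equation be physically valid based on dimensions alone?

Yes

d (distance) has dimensions [L].
E (energy) has dimensions [L^2 M T^-2].
F (force) has dimensions [L M T^-2].

Left side: [L M T^-2]
Right side: [L M T^-2]

Both sides have the same dimensions, so the equation is dimensionally consistent.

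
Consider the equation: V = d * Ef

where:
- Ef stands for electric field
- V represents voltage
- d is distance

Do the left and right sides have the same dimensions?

Yes

Ef (electric field) has dimensions [I^-1 L M T^-3].
V (voltage) has dimensions [I^-1 L^2 M T^-3].
d (distance) has dimensions [L].

Left side: [I^-1 L^2 M T^-3]
Right side: [I^-1 L^2 M T^-3]

Both sides have the same dimensions, so the equation is dimensionally consistent.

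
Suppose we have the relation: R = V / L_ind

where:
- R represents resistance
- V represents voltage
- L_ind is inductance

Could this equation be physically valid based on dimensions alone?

No

R (resistance) has dimensions [I^-2 L^2 M T^-3].
V (voltage) has dimensions [I^-1 L^2 M T^-3].
L_ind (inductance) has dimensions [I^-2 L^2 M T^-2].

Left side: [I^-2 L^2 M T^-3]
Right side: [I T^-1]

The two sides have different dimensions, so the equation is NOT dimensionally consistent.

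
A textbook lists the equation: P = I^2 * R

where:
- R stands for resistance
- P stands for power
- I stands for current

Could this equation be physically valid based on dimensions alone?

Yes

R (resistance) has dimensions [I^-2 L^2 M T^-3].
P (power) has dimensions [L^2 M T^-3].
I (current) has dimensions [I].

Left side: [L^2 M T^-3]
Right side: [L^2 M T^-3]

Both sides have the same dimensions, so the equation is dimensionally consistent.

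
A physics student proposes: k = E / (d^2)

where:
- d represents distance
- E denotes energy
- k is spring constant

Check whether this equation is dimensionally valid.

Yes

d (distance) has dimensions [L].
E (energy) has dimensions [L^2 M T^-2].
k (spring constant) has dimensions [M T^-2].

Left side: [M T^-2]
Right side: [M T^-2]

Both sides have the same dimensions, so the equation is dimensionally consistent.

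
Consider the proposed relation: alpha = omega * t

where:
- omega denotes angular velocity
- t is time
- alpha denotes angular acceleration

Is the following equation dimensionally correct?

No

omega (angular velocity) has dimensions [T^-1].
t (time) has dimensions [T].
alpha (angular acceleration) has dimensions [T^-2].

Left side: [T^-2]
Right side: [dimensionless]

The two sides have different dimensions, so the equation is NOT dimensionally consistent.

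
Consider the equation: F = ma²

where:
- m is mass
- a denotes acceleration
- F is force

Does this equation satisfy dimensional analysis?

No

m (mass) has dimensions [M].
a (acceleration) has dimensions [L T^-2].
F (force) has dimensions [L M T^-2].

Left side: [L M T^-2]
Right side: [L^2 M T^-4]

The two sides have different dimensions, so the equation is NOT dimensionally consistent.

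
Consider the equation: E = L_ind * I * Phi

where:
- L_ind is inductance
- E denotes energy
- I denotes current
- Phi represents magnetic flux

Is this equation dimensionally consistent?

No

L_ind (inductance) has dimensions [I^-2 L^2 M T^-2].
E (energy) has dimensions [L^2 M T^-2].
I (current) has dimensions [I].
Phi (magnetic flux) has dimensions [I^-1 L^2 M T^-2].

Left side: [L^2 M T^-2]
Right side: [I^-2 L^4 M^2 T^-4]

The two sides have different dimensions, so the equation is NOT dimensionally consistent.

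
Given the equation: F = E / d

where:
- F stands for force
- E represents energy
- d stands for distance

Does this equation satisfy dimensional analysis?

Yes

F (force) has dimensions [L M T^-2].
E (energy) has dimensions [L^2 M T^-2].
d (distance) has dimensions [L].

Left side: [L M T^-2]
Right side: [L M T^-2]

Both sides have the same dimensions, so the equation is dimensionally consistent.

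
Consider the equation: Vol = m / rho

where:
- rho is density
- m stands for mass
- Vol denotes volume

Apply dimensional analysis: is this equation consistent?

Yes

rho (density) has dimensions [L^-3 M].
m (mass) has dimensions [M].
Vol (volume) has dimensions [L^3].

Left side: [L^3]
Right side: [L^3]

Both sides have the same dimensions, so the equation is dimensionally consistent.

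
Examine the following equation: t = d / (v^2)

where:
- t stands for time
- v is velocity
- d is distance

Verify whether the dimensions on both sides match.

No

t (time) has dimensions [T].
v (velocity) has dimensions [L T^-1].
d (distance) has dimensions [L].

Left side: [T]
Right side: [L^-1 T^2]

The two sides have different dimensions, so the equation is NOT dimensionally consistent.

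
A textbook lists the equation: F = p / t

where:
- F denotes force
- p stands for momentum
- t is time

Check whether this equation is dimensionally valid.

Yes

F (force) has dimensions [L M T^-2].
p (momentum) has dimensions [L M T^-1].
t (time) has dimensions [T].

Left side: [L M T^-2]
Right side: [L M T^-2]

Both sides have the same dimensions, so the equation is dimensionally consistent.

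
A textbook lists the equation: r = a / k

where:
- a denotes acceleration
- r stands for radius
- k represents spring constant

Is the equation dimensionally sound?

No

a (acceleration) has dimensions [L T^-2].
r (radius) has dimensions [L].
k (spring constant) has dimensions [M T^-2].

Left side: [L]
Right side: [L M^-1]

The two sides have different dimensions, so the equation is NOT dimensionally consistent.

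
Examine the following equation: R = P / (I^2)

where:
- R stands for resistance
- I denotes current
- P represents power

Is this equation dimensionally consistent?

Yes

R (resistance) has dimensions [I^-2 L^2 M T^-3].
I (current) has dimensions [I].
P (power) has dimensions [L^2 M T^-3].

Left side: [I^-2 L^2 M T^-3]
Right side: [I^-2 L^2 M T^-3]

Both sides have the same dimensions, so the equation is dimensionally consistent.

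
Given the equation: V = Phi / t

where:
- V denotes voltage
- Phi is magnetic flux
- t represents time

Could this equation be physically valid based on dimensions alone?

Yes

V (voltage) has dimensions [I^-1 L^2 M T^-3].
Phi (magnetic flux) has dimensions [I^-1 L^2 M T^-2].
t (time) has dimensions [T].

Left side: [I^-1 L^2 M T^-3]
Right side: [I^-1 L^2 M T^-3]

Both sides have the same dimensions, so the equation is dimensionally consistent.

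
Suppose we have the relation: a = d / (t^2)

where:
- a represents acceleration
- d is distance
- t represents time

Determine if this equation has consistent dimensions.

Yes

a (acceleration) has dimensions [L T^-2].
d (distance) has dimensions [L].
t (time) has dimensions [T].

Left side: [L T^-2]
Right side: [L T^-2]

Both sides have the same dimensions, so the equation is dimensionally consistent.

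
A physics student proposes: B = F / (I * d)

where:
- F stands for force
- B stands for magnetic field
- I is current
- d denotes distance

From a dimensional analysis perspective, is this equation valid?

Yes

F (force) has dimensions [L M T^-2].
B (magnetic field) has dimensions [I^-1 M T^-2].
I (current) has dimensions [I].
d (distance) has dimensions [L].

Left side: [I^-1 M T^-2]
Right side: [I^-1 M T^-2]

Both sides have the same dimensions, so the equation is dimensionally consistent.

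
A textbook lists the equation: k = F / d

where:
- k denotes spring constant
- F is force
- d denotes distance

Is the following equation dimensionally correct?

Yes

k (spring constant) has dimensions [M T^-2].
F (force) has dimensions [L M T^-2].
d (distance) has dimensions [L].

Left side: [M T^-2]
Right side: [M T^-2]

Both sides have the same dimensions, so the equation is dimensionally consistent.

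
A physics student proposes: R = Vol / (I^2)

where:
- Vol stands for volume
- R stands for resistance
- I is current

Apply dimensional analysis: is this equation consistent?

No

Vol (volume) has dimensions [L^3].
R (resistance) has dimensions [I^-2 L^2 M T^-3].
I (current) has dimensions [I].

Left side: [I^-2 L^2 M T^-3]
Right side: [I^-2 L^3]

The two sides have different dimensions, so the equation is NOT dimensionally consistent.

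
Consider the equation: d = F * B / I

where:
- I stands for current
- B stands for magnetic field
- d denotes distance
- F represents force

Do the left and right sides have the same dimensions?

No

I (current) has dimensions [I].
B (magnetic field) has dimensions [I^-1 M T^-2].
d (distance) has dimensions [L].
F (force) has dimensions [L M T^-2].

Left side: [L]
Right side: [I^-2 L M^2 T^-4]

The two sides have different dimensions, so the equation is NOT dimensionally consistent.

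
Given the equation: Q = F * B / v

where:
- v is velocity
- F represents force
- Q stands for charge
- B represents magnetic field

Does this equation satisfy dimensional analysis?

No

v (velocity) has dimensions [L T^-1].
F (force) has dimensions [L M T^-2].
Q (charge) has dimensions [I T].
B (magnetic field) has dimensions [I^-1 M T^-2].

Left side: [I T]
Right side: [I^-1 M^2 T^-3]

The two sides have different dimensions, so the equation is NOT dimensionally consistent.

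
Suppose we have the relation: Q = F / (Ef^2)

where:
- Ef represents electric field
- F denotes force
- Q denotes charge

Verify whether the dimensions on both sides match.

No

Ef (electric field) has dimensions [I^-1 L M T^-3].
F (force) has dimensions [L M T^-2].
Q (charge) has dimensions [I T].

Left side: [I T]
Right side: [I^2 L^-1 M^-1 T^4]

The two sides have different dimensions, so the equation is NOT dimensionally consistent.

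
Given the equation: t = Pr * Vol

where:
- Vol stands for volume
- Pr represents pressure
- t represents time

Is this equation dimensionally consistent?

No

Vol (volume) has dimensions [L^3].
Pr (pressure) has dimensions [L^-1 M T^-2].
t (time) has dimensions [T].

Left side: [T]
Right side: [L^2 M T^-2]

The two sides have different dimensions, so the equation is NOT dimensionally consistent.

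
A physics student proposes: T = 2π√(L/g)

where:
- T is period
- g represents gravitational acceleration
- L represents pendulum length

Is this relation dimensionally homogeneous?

Yes

T (period) has dimensions [T].
g (gravitational acceleration) has dimensions [L T^-2].
L (pendulum length) has dimensions [L].

Left side: [T]
Right side: [T]

Both sides have the same dimensions, so the equation is dimensionally consistent.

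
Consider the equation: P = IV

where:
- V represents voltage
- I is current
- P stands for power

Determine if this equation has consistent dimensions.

Yes

V (voltage) has dimensions [I^-1 L^2 M T^-3].
I (current) has dimensions [I].
P (power) has dimensions [L^2 M T^-3].

Left side: [L^2 M T^-3]
Right side: [L^2 M T^-3]

Both sides have the same dimensions, so the equation is dimensionally consistent.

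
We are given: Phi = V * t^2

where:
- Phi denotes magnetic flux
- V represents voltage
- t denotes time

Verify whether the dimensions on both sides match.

No

Phi (magnetic flux) has dimensions [I^-1 L^2 M T^-2].
V (voltage) has dimensions [I^-1 L^2 M T^-3].
t (time) has dimensions [T].

Left side: [I^-1 L^2 M T^-2]
Right side: [I^-1 L^2 M T^-1]

The two sides have different dimensions, so the equation is NOT dimensionally consistent.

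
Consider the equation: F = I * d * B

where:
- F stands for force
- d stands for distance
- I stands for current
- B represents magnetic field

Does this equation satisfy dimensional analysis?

Yes

F (force) has dimensions [L M T^-2].
d (distance) has dimensions [L].
I (current) has dimensions [I].
B (magnetic field) has dimensions [I^-1 M T^-2].

Left side: [L M T^-2]
Right side: [L M T^-2]

Both sides have the same dimensions, so the equation is dimensionally consistent.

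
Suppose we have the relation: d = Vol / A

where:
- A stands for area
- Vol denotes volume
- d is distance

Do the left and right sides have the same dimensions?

Yes

A (area) has dimensions [L^2].
Vol (volume) has dimensions [L^3].
d (distance) has dimensions [L].

Left side: [L]
Right side: [L]

Both sides have the same dimensions, so the equation is dimensionally consistent.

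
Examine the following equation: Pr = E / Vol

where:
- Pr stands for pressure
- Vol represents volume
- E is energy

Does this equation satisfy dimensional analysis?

Yes

Pr (pressure) has dimensions [L^-1 M T^-2].
Vol (volume) has dimensions [L^3].
E (energy) has dimensions [L^2 M T^-2].

Left side: [L^-1 M T^-2]
Right side: [L^-1 M T^-2]

Both sides have the same dimensions, so the equation is dimensionally consistent.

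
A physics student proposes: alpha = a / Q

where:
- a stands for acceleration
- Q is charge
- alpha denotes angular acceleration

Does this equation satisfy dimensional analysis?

No

a (acceleration) has dimensions [L T^-2].
Q (charge) has dimensions [I T].
alpha (angular acceleration) has dimensions [T^-2].

Left side: [T^-2]
Right side: [I^-1 L T^-3]

The two sides have different dimensions, so the equation is NOT dimensionally consistent.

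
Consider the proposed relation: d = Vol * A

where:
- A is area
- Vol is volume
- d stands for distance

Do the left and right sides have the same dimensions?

No

A (area) has dimensions [L^2].
Vol (volume) has dimensions [L^3].
d (distance) has dimensions [L].

Left side: [L]
Right side: [L^5]

The two sides have different dimensions, so the equation is NOT dimensionally consistent.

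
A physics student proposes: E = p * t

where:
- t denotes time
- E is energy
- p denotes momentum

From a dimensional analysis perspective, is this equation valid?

No

t (time) has dimensions [T].
E (energy) has dimensions [L^2 M T^-2].
p (momentum) has dimensions [L M T^-1].

Left side: [L^2 M T^-2]
Right side: [L M]

The two sides have different dimensions, so the equation is NOT dimensionally consistent.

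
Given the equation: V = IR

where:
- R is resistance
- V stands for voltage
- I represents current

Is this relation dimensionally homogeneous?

Yes

R (resistance) has dimensions [I^-2 L^2 M T^-3].
V (voltage) has dimensions [I^-1 L^2 M T^-3].
I (current) has dimensions [I].

Left side: [I^-1 L^2 M T^-3]
Right side: [I^-1 L^2 M T^-3]

Both sides have the same dimensions, so the equation is dimensionally consistent.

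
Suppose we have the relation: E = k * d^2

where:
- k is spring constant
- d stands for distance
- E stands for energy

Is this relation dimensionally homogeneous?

Yes

k (spring constant) has dimensions [M T^-2].
d (distance) has dimensions [L].
E (energy) has dimensions [L^2 M T^-2].

Left side: [L^2 M T^-2]
Right side: [L^2 M T^-2]

Both sides have the same dimensions, so the equation is dimensionally consistent.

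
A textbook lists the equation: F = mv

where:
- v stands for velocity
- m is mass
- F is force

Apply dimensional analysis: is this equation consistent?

No

v (velocity) has dimensions [L T^-1].
m (mass) has dimensions [M].
F (force) has dimensions [L M T^-2].

Left side: [L M T^-2]
Right side: [L M T^-1]

The two sides have different dimensions, so the equation is NOT dimensionally consistent.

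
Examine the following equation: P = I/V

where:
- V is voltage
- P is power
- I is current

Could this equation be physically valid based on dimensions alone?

No

V (voltage) has dimensions [I^-1 L^2 M T^-3].
P (power) has dimensions [L^2 M T^-3].
I (current) has dimensions [I].

Left side: [L^2 M T^-3]
Right side: [I^2 L^-2 M^-1 T^3]

The two sides have different dimensions, so the equation is NOT dimensionally consistent.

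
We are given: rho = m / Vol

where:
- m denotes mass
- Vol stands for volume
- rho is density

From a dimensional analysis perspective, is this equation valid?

Yes

m (mass) has dimensions [M].
Vol (volume) has dimensions [L^3].
rho (density) has dimensions [L^-3 M].

Left side: [L^-3 M]
Right side: [L^-3 M]

Both sides have the same dimensions, so the equation is dimensionally consistent.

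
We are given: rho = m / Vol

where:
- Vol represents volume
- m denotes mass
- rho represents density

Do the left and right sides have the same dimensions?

Yes

Vol (volume) has dimensions [L^3].
m (mass) has dimensions [M].
rho (density) has dimensions [L^-3 M].

Left side: [L^-3 M]
Right side: [L^-3 M]

Both sides have the same dimensions, so the equation is dimensionally consistent.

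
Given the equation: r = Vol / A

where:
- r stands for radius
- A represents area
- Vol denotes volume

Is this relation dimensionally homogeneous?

Yes

r (radius) has dimensions [L].
A (area) has dimensions [L^2].
Vol (volume) has dimensions [L^3].

Left side: [L]
Right side: [L]

Both sides have the same dimensions, so the equation is dimensionally consistent.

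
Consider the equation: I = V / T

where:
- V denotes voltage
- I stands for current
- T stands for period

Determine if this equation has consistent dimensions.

No

V (voltage) has dimensions [I^-1 L^2 M T^-3].
I (current) has dimensions [I].
T (period) has dimensions [T].

Left side: [I]
Right side: [I^-1 L^2 M T^-4]

The two sides have different dimensions, so the equation is NOT dimensionally consistent.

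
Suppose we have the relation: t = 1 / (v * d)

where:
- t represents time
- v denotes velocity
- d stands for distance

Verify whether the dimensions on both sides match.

No

t (time) has dimensions [T].
v (velocity) has dimensions [L T^-1].
d (distance) has dimensions [L].

Left side: [T]
Right side: [L^-2 T]

The two sides have different dimensions, so the equation is NOT dimensionally consistent.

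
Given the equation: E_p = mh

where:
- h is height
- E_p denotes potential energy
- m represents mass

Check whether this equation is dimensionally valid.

No

h (height) has dimensions [L].
E_p (potential energy) has dimensions [L^2 M T^-2].
m (mass) has dimensions [M].

Left side: [L^2 M T^-2]
Right side: [L M]

The two sides have different dimensions, so the equation is NOT dimensionally consistent.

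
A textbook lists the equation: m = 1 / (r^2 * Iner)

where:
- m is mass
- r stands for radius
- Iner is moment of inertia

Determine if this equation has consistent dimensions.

No

m (mass) has dimensions [M].
r (radius) has dimensions [L].
Iner (moment of inertia) has dimensions [L^2 M].

Left side: [M]
Right side: [L^-4 M^-1]

The two sides have different dimensions, so the equation is NOT dimensionally consistent.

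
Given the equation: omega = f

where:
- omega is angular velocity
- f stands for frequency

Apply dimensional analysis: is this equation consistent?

Yes

omega (angular velocity) has dimensions [T^-1].
f (frequency) has dimensions [T^-1].

Left side: [T^-1]
Right side: [T^-1]

Both sides have the same dimensions, so the equation is dimensionally consistent.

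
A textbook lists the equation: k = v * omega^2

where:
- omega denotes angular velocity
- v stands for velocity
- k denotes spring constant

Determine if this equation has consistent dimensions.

No

omega (angular velocity) has dimensions [T^-1].
v (velocity) has dimensions [L T^-1].
k (spring constant) has dimensions [M T^-2].

Left side: [M T^-2]
Right side: [L T^-3]

The two sides have different dimensions, so the equation is NOT dimensionally consistent.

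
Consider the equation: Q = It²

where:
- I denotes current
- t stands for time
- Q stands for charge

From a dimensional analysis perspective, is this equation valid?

No

I (current) has dimensions [I].
t (time) has dimensions [T].
Q (charge) has dimensions [I T].

Left side: [I T]
Right side: [I T^2]

The two sides have different dimensions, so the equation is NOT dimensionally consistent.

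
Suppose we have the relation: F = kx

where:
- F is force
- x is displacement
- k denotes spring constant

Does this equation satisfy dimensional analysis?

Yes

F (force) has dimensions [L M T^-2].
x (displacement) has dimensions [L].
k (spring constant) has dimensions [M T^-2].

Left side: [L M T^-2]
Right side: [L M T^-2]

Both sides have the same dimensions, so the equation is dimensionally consistent.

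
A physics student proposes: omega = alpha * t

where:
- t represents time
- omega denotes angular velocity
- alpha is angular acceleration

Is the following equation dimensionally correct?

Yes

t (time) has dimensions [T].
omega (angular velocity) has dimensions [T^-1].
alpha (angular acceleration) has dimensions [T^-2].

Left side: [T^-1]
Right side: [T^-1]

Both sides have the same dimensions, so the equation is dimensionally consistent.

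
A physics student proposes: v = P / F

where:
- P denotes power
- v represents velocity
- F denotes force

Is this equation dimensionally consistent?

Yes

P (power) has dimensions [L^2 M T^-3].
v (velocity) has dimensions [L T^-1].
F (force) has dimensions [L M T^-2].

Left side: [L T^-1]
Right side: [L T^-1]

Both sides have the same dimensions, so the equation is dimensionally consistent.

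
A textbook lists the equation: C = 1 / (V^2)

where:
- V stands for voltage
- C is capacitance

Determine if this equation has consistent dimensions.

No

V (voltage) has dimensions [I^-1 L^2 M T^-3].
C (capacitance) has dimensions [I^2 L^-2 M^-1 T^4].

Left side: [I^2 L^-2 M^-1 T^4]
Right side: [I^2 L^-4 M^-2 T^6]

The two sides have different dimensions, so the equation is NOT dimensionally consistent.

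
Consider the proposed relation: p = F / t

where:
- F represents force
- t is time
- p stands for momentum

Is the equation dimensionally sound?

No

F (force) has dimensions [L M T^-2].
t (time) has dimensions [T].
p (momentum) has dimensions [L M T^-1].

Left side: [L M T^-1]
Right side: [L M T^-3]

The two sides have different dimensions, so the equation is NOT dimensionally consistent.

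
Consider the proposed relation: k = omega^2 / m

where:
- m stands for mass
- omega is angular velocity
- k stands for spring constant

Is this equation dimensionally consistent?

No

m (mass) has dimensions [M].
omega (angular velocity) has dimensions [T^-1].
k (spring constant) has dimensions [M T^-2].

Left side: [M T^-2]
Right side: [M^-1 T^-2]

The two sides have different dimensions, so the equation is NOT dimensionally consistent.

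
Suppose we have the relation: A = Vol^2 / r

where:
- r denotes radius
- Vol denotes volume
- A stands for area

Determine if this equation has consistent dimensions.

No

r (radius) has dimensions [L].
Vol (volume) has dimensions [L^3].
A (area) has dimensions [L^2].

Left side: [L^2]
Right side: [L^5]

The two sides have different dimensions, so the equation is NOT dimensionally consistent.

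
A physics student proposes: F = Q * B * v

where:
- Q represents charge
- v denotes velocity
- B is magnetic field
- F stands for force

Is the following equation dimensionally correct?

Yes

Q (charge) has dimensions [I T].
v (velocity) has dimensions [L T^-1].
B (magnetic field) has dimensions [I^-1 M T^-2].
F (force) has dimensions [L M T^-2].

Left side: [L M T^-2]
Right side: [L M T^-2]

Both sides have the same dimensions, so the equation is dimensionally consistent.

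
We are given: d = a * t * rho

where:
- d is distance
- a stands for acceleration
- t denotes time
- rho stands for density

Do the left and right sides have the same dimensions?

No

d (distance) has dimensions [L].
a (acceleration) has dimensions [L T^-2].
t (time) has dimensions [T].
rho (density) has dimensions [L^-3 M].

Left side: [L]
Right side: [L^-2 M T^-1]

The two sides have different dimensions, so the equation is NOT dimensionally consistent.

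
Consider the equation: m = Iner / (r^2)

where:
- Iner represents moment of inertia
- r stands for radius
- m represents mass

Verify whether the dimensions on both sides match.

Yes

Iner (moment of inertia) has dimensions [L^2 M].
r (radius) has dimensions [L].
m (mass) has dimensions [M].

Left side: [M]
Right side: [M]

Both sides have the same dimensions, so the equation is dimensionally consistent.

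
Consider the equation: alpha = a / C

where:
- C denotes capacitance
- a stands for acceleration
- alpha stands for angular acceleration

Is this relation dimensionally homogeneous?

No

C (capacitance) has dimensions [I^2 L^-2 M^-1 T^4].
a (acceleration) has dimensions [L T^-2].
alpha (angular acceleration) has dimensions [T^-2].

Left side: [T^-2]
Right side: [I^-2 L^3 M T^-6]

The two sides have different dimensions, so the equation is NOT dimensionally consistent.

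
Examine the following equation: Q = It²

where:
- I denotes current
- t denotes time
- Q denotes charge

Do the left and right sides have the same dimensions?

No

I (current) has dimensions [I].
t (time) has dimensions [T].
Q (charge) has dimensions [I T].

Left side: [I T]
Right side: [I T^2]

The two sides have different dimensions, so the equation is NOT dimensionally consistent.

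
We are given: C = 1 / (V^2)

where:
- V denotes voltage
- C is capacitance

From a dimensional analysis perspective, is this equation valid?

No

V (voltage) has dimensions [I^-1 L^2 M T^-3].
C (capacitance) has dimensions [I^2 L^-2 M^-1 T^4].

Left side: [I^2 L^-2 M^-1 T^4]
Right side: [I^2 L^-4 M^-2 T^6]

The two sides have different dimensions, so the equation is NOT dimensionally consistent.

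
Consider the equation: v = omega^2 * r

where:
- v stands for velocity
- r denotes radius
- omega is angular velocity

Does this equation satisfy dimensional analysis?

No

v (velocity) has dimensions [L T^-1].
r (radius) has dimensions [L].
omega (angular velocity) has dimensions [T^-1].

Left side: [L T^-1]
Right side: [L T^-2]

The two sides have different dimensions, so the equation is NOT dimensionally consistent.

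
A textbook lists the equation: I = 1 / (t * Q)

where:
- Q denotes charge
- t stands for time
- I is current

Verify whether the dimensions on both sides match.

No

Q (charge) has dimensions [I T].
t (time) has dimensions [T].
I (current) has dimensions [I].

Left side: [I]
Right side: [I^-1 T^-2]

The two sides have different dimensions, so the equation is NOT dimensionally consistent.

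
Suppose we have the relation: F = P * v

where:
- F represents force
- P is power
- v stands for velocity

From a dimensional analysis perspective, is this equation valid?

No

F (force) has dimensions [L M T^-2].
P (power) has dimensions [L^2 M T^-3].
v (velocity) has dimensions [L T^-1].

Left side: [L M T^-2]
Right side: [L^3 M T^-4]

The two sides have different dimensions, so the equation is NOT dimensionally consistent.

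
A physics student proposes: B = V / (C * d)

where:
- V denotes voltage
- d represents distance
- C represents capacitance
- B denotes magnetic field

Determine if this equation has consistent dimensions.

No

V (voltage) has dimensions [I^-1 L^2 M T^-3].
d (distance) has dimensions [L].
C (capacitance) has dimensions [I^2 L^-2 M^-1 T^4].
B (magnetic field) has dimensions [I^-1 M T^-2].

Left side: [I^-1 M T^-2]
Right side: [I^-3 L^3 M^2 T^-7]

The two sides have different dimensions, so the equation is NOT dimensionally consistent.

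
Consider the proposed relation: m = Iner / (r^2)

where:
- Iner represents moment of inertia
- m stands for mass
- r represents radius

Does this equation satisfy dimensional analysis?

Yes

Iner (moment of inertia) has dimensions [L^2 M].
m (mass) has dimensions [M].
r (radius) has dimensions [L].

Left side: [M]
Right side: [M]

Both sides have the same dimensions, so the equation is dimensionally consistent.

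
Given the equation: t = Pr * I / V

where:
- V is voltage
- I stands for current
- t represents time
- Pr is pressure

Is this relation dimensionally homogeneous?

No

V (voltage) has dimensions [I^-1 L^2 M T^-3].
I (current) has dimensions [I].
t (time) has dimensions [T].
Pr (pressure) has dimensions [L^-1 M T^-2].

Left side: [T]
Right side: [I^2 L^-3 T]

The two sides have different dimensions, so the equation is NOT dimensionally consistent.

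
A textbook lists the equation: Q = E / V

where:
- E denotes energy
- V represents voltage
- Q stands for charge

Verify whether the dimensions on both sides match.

Yes

E (energy) has dimensions [L^2 M T^-2].
V (voltage) has dimensions [I^-1 L^2 M T^-3].
Q (charge) has dimensions [I T].

Left side: [I T]
Right side: [I T]

Both sides have the same dimensions, so the equation is dimensionally consistent.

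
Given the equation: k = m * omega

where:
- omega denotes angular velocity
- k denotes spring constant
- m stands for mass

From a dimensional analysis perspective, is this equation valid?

No

omega (angular velocity) has dimensions [T^-1].
k (spring constant) has dimensions [M T^-2].
m (mass) has dimensions [M].

Left side: [M T^-2]
Right side: [M T^-1]

The two sides have different dimensions, so the equation is NOT dimensionally consistent.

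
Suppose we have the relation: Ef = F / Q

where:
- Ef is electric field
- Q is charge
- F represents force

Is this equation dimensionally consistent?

Yes

Ef (electric field) has dimensions [I^-1 L M T^-3].
Q (charge) has dimensions [I T].
F (force) has dimensions [L M T^-2].

Left side: [I^-1 L M T^-3]
Right side: [I^-1 L M T^-3]

Both sides have the same dimensions, so the equation is dimensionally consistent.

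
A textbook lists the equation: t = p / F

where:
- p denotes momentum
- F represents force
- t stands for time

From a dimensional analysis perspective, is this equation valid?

Yes

p (momentum) has dimensions [L M T^-1].
F (force) has dimensions [L M T^-2].
t (time) has dimensions [T].

Left side: [T]
Right side: [T]

Both sides have the same dimensions, so the equation is dimensionally consistent.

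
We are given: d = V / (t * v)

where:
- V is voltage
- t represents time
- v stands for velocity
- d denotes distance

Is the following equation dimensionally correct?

No

V (voltage) has dimensions [I^-1 L^2 M T^-3].
t (time) has dimensions [T].
v (velocity) has dimensions [L T^-1].
d (distance) has dimensions [L].

Left side: [L]
Right side: [I^-1 L M T^-3]

The two sides have different dimensions, so the equation is NOT dimensionally consistent.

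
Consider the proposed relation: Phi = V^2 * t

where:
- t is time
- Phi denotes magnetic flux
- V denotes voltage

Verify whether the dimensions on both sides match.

No

t (time) has dimensions [T].
Phi (magnetic flux) has dimensions [I^-1 L^2 M T^-2].
V (voltage) has dimensions [I^-1 L^2 M T^-3].

Left side: [I^-1 L^2 M T^-2]
Right side: [I^-2 L^4 M^2 T^-5]

The two sides have different dimensions, so the equation is NOT dimensionally consistent.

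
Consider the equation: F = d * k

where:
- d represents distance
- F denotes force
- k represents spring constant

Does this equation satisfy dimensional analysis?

Yes

d (distance) has dimensions [L].
F (force) has dimensions [L M T^-2].
k (spring constant) has dimensions [M T^-2].

Left side: [L M T^-2]
Right side: [L M T^-2]

Both sides have the same dimensions, so the equation is dimensionally consistent.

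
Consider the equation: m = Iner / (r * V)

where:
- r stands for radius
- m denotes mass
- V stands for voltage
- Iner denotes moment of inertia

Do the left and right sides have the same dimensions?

No

r (radius) has dimensions [L].
m (mass) has dimensions [M].
V (voltage) has dimensions [I^-1 L^2 M T^-3].
Iner (moment of inertia) has dimensions [L^2 M].

Left side: [M]
Right side: [I L^-1 T^3]

The two sides have different dimensions, so the equation is NOT dimensionally consistent.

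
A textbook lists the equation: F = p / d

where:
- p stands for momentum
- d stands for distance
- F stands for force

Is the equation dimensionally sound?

No

p (momentum) has dimensions [L M T^-1].
d (distance) has dimensions [L].
F (force) has dimensions [L M T^-2].

Left side: [L M T^-2]
Right side: [M T^-1]

The two sides have different dimensions, so the equation is NOT dimensionally consistent.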